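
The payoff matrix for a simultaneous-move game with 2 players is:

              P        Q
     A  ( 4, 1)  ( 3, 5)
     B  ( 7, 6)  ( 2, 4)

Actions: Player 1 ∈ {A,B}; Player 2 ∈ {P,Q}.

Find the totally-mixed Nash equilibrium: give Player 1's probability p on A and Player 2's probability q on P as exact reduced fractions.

P1 indiff ⇒ q·4+(1-q)·3 = q·7+(1-q)·2 ⇒ q(-3) = (1-q)(-1) ⇒ q = 1/4
P2 indiff ⇒ p·1+(1-p)·6 = p·5+(1-p)·4 ⇒ p(-4) = (1-p)(-2) ⇒ p = 1/3

p=1/3, q=1/4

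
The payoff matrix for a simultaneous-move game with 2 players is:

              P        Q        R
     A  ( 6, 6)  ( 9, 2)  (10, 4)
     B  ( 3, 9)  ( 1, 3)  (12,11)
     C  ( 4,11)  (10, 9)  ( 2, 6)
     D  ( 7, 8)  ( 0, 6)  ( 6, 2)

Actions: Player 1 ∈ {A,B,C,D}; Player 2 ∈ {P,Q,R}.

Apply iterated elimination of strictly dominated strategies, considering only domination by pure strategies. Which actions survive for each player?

P2 drop Q (P beats it: A:6>2 B:9>3 C:11>9 D:8>6)
P1 drop C (A beats it: P:6>4 R:10>2)
P1→{A,B,D} P2→{P,R}

IESDS → P1:{A,B,D} P2:{P,R}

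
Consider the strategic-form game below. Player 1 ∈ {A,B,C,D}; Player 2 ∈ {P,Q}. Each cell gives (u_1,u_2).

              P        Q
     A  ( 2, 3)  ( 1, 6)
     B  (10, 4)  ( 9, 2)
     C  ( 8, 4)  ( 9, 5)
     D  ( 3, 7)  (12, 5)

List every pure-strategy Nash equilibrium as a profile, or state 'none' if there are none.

(A,P): not NE [P1→B gives 10>2; P2→Q gives 6>3]
(A,Q): not NE [P1→D gives 12>1]
(B,P): NE
(B,Q): not NE [P1→D gives 12>9; P2→P gives 4>2]
(C,P): not NE [P1→B gives 10>8; P2→Q gives 5>4]
(C,Q): not NE [P1→D gives 12>9]
(D,P): not NE [P1→B gives 10>3]
(D,Q): not NE [P2→P gives 7>5]

PSNE = {(B,P)}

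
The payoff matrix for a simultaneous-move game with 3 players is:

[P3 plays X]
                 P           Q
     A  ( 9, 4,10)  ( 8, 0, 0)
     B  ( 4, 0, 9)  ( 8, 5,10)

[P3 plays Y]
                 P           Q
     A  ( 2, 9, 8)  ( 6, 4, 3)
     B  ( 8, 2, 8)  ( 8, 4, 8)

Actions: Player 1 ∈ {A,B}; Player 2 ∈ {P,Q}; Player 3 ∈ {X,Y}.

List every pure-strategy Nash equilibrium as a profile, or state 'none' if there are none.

(A,P,X): NE
(A,P,Y): not NE [P1→B gives 8>2; P3→X gives 10>8]
(A,Q,X): not NE [P2→P gives 4>0; P3→Y gives 3>0]
(A,Q,Y): not NE [P1→B gives 8>6; P2→P gives 9>4]
(B,P,X): not NE [P1→A gives 9>4; P2→Q gives 5>0]
(B,P,Y): not NE [P2→Q gives 4>2; P3→X gives 9>8]
(B,Q,X): NE
(B,Q,Y): not NE [P3→X gives 10>8]

Nash profiles: (A,P,X), (B,Q,X)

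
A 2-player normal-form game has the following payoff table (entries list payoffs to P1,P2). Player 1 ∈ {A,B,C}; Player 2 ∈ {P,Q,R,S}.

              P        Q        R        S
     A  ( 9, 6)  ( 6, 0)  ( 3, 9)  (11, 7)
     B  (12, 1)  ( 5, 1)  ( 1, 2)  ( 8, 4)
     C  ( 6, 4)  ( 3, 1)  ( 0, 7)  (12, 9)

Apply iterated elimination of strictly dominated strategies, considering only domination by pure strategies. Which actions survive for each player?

IESDS → P1:{A,C} P2:{R,S}

P2 drop P (R beats it: A:9>6 B:2>1 C:7>4)
P1 drop B (A beats it: Q:6>5 R:3>1 S:11>8)
P2 drop Q (R beats it: A:9>0 C:7>1)
P1→{A,C} P2→{R,S}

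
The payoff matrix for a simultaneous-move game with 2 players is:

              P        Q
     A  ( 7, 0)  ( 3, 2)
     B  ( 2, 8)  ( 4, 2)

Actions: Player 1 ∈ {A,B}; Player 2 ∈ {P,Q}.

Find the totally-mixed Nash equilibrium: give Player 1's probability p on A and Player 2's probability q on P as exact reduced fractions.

P1 indiff ⇒ q·7+(1-q)·3 = q·2+(1-q)·4 ⇒ q(5) = (1-q)(1) ⇒ q = 1/6
P2 indiff ⇒ p·0+(1-p)·8 = p·2+(1-p)·2 ⇒ p(-2) = (1-p)(-6) ⇒ p = 3/4

(p,q) = (3/4, 1/6)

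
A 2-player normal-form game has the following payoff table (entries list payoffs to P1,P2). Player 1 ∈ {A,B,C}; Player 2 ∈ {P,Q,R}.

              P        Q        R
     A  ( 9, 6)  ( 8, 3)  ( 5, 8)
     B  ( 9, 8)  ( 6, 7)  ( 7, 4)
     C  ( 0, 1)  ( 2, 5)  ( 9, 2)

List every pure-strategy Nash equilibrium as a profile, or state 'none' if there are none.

NE set: (B,P)

(A,P): not NE [P2→R gives 8>6]
(A,Q): not NE [P2→R gives 8>3]
(A,R): not NE [P1→C gives 9>5]
(B,P): NE
(B,Q): not NE [P1→A gives 8>6; P2→P gives 8>7]
(B,R): not NE [P1→C gives 9>7; P2→P gives 8>4]
(C,P): not NE [P1→B gives 9>0; P2→Q gives 5>1]
(C,Q): not NE [P1→A gives 8>2]
(C,R): not NE [P2→Q gives 5>2]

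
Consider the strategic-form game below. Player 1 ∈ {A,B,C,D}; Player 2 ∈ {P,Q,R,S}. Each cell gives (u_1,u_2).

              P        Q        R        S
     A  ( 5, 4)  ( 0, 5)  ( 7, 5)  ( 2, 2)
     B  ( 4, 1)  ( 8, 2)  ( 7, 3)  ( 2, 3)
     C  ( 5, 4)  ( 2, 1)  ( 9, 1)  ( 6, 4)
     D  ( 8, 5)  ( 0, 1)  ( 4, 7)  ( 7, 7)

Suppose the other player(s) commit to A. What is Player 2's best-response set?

u_2(P vs A) = 4
u_2(Q vs A) = 5
u_2(R vs A) = 5
u_2(S vs A) = 2
max payoff 5 at {Q,R}

BR_2 = {Q,R}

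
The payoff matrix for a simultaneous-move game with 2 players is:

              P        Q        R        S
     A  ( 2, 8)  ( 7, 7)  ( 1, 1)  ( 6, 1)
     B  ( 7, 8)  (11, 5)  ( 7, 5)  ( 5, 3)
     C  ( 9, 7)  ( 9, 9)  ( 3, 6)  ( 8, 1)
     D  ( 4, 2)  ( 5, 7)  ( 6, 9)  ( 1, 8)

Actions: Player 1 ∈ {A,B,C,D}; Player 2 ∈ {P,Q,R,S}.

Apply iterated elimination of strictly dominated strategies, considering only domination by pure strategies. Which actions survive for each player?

Remaining: P1:{B,C} P2:{P,Q}

P1 drop A (C beats it: P:9>2 Q:9>7 R:3>1 S:8>6)
P1 drop D (B beats it: P:7>4 Q:11>5 R:7>6 S:5>1)
P2 drop R (P beats it: B:8>5 C:7>6)
P2 drop S (P beats it: B:8>3 C:7>1)
P1→{B,C} P2→{P,Q}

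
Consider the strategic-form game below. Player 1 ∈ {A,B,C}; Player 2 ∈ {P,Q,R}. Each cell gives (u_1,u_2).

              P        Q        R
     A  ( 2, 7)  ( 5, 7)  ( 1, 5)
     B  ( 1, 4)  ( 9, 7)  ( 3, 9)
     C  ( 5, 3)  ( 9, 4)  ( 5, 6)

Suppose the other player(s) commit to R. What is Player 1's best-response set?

u_1(A vs R) = 1
u_1(B vs R) = 3
u_1(C vs R) = 5
max payoff 5 at {C}

argmax u_1 = {C}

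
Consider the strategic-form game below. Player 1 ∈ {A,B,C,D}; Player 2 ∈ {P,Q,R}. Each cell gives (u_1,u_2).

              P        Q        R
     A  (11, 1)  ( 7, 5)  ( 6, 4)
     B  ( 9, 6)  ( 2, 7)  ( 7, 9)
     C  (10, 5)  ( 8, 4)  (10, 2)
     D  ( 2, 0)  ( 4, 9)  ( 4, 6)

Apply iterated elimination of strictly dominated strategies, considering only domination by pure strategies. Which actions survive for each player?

Remaining: P1:{A,C} P2:{P,Q}

P1 drop B (C beats it: P:10>9 Q:8>2 R:10>7)
P1 drop D (A beats it: P:11>2 Q:7>4 R:6>4)
P2 drop R (Q beats it: A:5>4 C:4>2)
P1→{A,C} P2→{P,Q}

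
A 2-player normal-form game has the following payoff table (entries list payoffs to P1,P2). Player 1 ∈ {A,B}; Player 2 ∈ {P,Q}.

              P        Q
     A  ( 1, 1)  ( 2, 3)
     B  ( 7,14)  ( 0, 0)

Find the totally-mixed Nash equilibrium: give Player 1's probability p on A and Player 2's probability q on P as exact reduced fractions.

(p,q) = (7/8, 1/4)

P1 indiff ⇒ q·1+(1-q)·2 = q·7+(1-q)·0 ⇒ q(-6) = (1-q)(-2) ⇒ q = 1/4
P2 indiff ⇒ p·1+(1-p)·14 = p·3+(1-p)·0 ⇒ p(-2) = (1-p)(-14) ⇒ p = 7/8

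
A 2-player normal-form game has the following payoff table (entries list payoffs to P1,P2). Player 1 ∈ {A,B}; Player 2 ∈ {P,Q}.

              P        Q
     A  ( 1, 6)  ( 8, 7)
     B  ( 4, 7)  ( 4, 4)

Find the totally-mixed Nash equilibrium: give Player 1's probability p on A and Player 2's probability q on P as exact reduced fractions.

P1 mixes 3/4 on A; P2 mixes 4/7 on P

P1 indiff ⇒ q·1+(1-q)·8 = q·4+(1-q)·4 ⇒ q(-3) = (1-q)(-4) ⇒ q = 4/7
P2 indiff ⇒ p·6+(1-p)·7 = p·7+(1-p)·4 ⇒ p(-1) = (1-p)(-3) ⇒ p = 3/4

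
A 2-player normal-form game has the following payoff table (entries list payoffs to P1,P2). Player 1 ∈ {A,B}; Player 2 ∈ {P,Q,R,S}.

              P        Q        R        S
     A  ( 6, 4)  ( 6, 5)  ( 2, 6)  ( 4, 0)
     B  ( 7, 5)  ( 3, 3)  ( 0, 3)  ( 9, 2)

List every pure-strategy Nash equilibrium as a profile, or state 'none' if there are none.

PSNE = {(A,R), (B,P)}

(A,P): not NE [P1→B gives 7>6; P2→R gives 6>4]
(A,Q): not NE [P2→R gives 6>5]
(A,R): NE
(A,S): not NE [P1→B gives 9>4; P2→R gives 6>0]
(B,P): NE
(B,Q): not NE [P1→A gives 6>3; P2→P gives 5>3]
(B,R): not NE [P1→A gives 2>0; P2→P gives 5>3]
(B,S): not NE [P2→P gives 5>2]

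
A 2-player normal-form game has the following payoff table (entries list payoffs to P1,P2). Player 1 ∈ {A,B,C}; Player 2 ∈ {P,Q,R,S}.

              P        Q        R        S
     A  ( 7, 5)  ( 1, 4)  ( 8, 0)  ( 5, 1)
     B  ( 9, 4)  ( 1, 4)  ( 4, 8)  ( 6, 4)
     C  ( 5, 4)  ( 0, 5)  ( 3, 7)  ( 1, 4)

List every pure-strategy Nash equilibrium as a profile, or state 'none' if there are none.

Equilibria: none

(A,P): not NE [P1→B gives 9>7]
(A,Q): not NE [P2→P gives 5>4]
(A,R): not NE [P2→P gives 5>0]
(A,S): not NE [P1→B gives 6>5; P2→P gives 5>1]
(B,P): not NE [P2→R gives 8>4]
(B,Q): not NE [P2→R gives 8>4]
(B,R): not NE [P1→A gives 8>4]
(B,S): not NE [P2→R gives 8>4]
(C,P): not NE [P1→B gives 9>5; P2→R gives 7>4]
(C,Q): not NE [P1→B gives 1>0; P2→R gives 7>5]
(C,R): not NE [P1→A gives 8>3]
(C,S): not NE [P1→B gives 6>1; P2→R gives 7>4]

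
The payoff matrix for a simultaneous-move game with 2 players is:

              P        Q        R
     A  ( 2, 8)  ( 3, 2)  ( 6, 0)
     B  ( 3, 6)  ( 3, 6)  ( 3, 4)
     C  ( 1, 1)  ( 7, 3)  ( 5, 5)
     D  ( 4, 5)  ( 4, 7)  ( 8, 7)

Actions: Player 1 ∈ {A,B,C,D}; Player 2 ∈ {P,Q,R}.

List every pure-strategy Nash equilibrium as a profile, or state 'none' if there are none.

PSNE = {(D,R)}

(A,P): not NE [P1→D gives 4>2]
(A,Q): not NE [P1→C gives 7>3; P2→P gives 8>2]
(A,R): not NE [P1→D gives 8>6; P2→P gives 8>0]
(B,P): not NE [P1→D gives 4>3]
(B,Q): not NE [P1→C gives 7>3]
(B,R): not NE [P1→D gives 8>3; P2→Q gives 6>4]
(C,P): not NE [P1→D gives 4>1; P2→R gives 5>1]
(C,Q): not NE [P2→R gives 5>3]
(C,R): not NE [P1→D gives 8>5]
(D,P): not NE [P2→R gives 7>5]
(D,Q): not NE [P1→C gives 7>4]
(D,R): NE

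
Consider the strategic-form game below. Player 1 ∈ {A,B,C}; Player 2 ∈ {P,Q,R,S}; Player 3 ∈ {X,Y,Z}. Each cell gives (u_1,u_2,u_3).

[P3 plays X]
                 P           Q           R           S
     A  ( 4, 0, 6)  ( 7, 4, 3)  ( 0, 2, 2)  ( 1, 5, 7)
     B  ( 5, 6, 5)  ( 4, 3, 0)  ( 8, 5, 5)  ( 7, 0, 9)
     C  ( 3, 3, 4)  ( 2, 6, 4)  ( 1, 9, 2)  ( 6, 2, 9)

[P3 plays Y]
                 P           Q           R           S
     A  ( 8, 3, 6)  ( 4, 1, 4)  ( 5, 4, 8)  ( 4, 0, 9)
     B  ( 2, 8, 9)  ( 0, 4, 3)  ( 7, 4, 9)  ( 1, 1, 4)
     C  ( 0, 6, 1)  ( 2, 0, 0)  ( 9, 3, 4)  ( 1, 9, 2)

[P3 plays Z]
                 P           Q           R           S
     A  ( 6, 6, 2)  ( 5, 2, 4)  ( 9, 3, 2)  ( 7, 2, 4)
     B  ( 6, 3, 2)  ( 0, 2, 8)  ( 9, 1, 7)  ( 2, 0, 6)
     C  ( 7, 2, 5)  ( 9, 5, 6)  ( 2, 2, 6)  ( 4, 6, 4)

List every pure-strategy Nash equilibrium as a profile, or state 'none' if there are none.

Equilibria: none

(A,P,X): not NE [P1→B gives 5>4; P2→S gives 5>0]
(A,P,Y): not NE [P2→R gives 4>3]
(A,P,Z): not NE [P1→C gives 7>6; P3→Y gives 6>2]
(A,Q,X): not NE [P2→S gives 5>4; P3→Z gives 4>3]
(A,Q,Y): not NE [P2→R gives 4>1]
(A,Q,Z): not NE [P1→C gives 9>5; P2→P gives 6>2]
(A,R,X): not NE [P1→B gives 8>0; P2→S gives 5>2; P3→Y gives 8>2]
(A,R,Y): not NE [P1→C gives 9>5]
(A,R,Z): not NE [P2→P gives 6>3; P3→Y gives 8>2]
(A,S,X): not NE [P1→B gives 7>1; P3→Y gives 9>7]
(A,S,Y): not NE [P2→R gives 4>0]
(A,S,Z): not NE [P2→P gives 6>2; P3→Y gives 9>4]
(B,P,X): not NE [P3→Y gives 9>5]
(B,P,Y): not NE [P1→A gives 8>2]
(B,P,Z): not NE [P1→C gives 7>6; P3→Y gives 9>2]
(B,Q,X): not NE [P1→A gives 7>4; P2→P gives 6>3; P3→Z gives 8>0]
(B,Q,Y): not NE [P1→A gives 4>0; P2→P gives 8>4; P3→Z gives 8>3]
(B,Q,Z): not NE [P1→C gives 9>0; P2→P gives 3>2]
(B,R,X): not NE [P2→P gives 6>5; P3→Y gives 9>5]
(B,R,Y): not NE [P1→C gives 9>7; P2→P gives 8>4]
(B,R,Z): not NE [P2→P gives 3>1; P3→Y gives 9>7]
(B,S,X): not NE [P2→P gives 6>0]
(B,S,Y): not NE [P1→A gives 4>1; P2→P gives 8>1; P3→X gives 9>4]
(B,S,Z): not NE [P1→A gives 7>2; P2→P gives 3>0; P3→X gives 9>6]
(C,P,X): not NE [P1→B gives 5>3; P2→R gives 9>3; P3→Z gives 5>4]
(C,P,Y): not NE [P1→A gives 8>0; P2→S gives 9>6; P3→Z gives 5>1]
(C,P,Z): not NE [P2→S gives 6>2]
(C,Q,X): not NE [P1→A gives 7>2; P2→R gives 9>6; P3→Z gives 6>4]
(C,Q,Y): not NE [P1→A gives 4>2; P2→S gives 9>0; P3→Z gives 6>0]
(C,Q,Z): not NE [P2→S gives 6>5]
(C,R,X): not NE [P1→B gives 8>1; P3→Z gives 6>2]
(C,R,Y): not NE [P2→S gives 9>3; P3→Z gives 6>4]
(C,R,Z): not NE [P1→B gives 9>2; P2→S gives 6>2]
(C,S,X): not NE [P1→B gives 7>6; P2→R gives 9>2]
(C,S,Y): not NE [P1→A gives 4>1; P3→X gives 9>2]
(C,S,Z): not NE [P1→A gives 7>4; P3→X gives 9>4]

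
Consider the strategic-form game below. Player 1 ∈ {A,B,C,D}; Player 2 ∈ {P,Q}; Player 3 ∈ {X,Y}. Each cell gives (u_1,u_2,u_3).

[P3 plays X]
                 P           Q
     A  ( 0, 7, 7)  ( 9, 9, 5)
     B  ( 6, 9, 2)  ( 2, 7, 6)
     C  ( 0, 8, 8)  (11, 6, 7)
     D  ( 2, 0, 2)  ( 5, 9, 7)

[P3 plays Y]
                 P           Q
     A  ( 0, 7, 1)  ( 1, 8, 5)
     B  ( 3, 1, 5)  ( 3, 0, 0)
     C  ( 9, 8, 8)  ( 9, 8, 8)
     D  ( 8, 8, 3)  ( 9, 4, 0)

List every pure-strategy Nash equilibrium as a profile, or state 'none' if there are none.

PSNE = {(C,P,Y), (C,Q,Y)}

(A,P,X): not NE [P1→B gives 6>0; P2→Q gives 9>7]
(A,P,Y): not NE [P1→C gives 9>0; P2→Q gives 8>7; P3→X gives 7>1]
(A,Q,X): not NE [P1→C gives 11>9]
(A,Q,Y): not NE [P1→D gives 9>1]
(B,P,X): not NE [P3→Y gives 5>2]
(B,P,Y): not NE [P1→C gives 9>3]
(B,Q,X): not NE [P1→C gives 11>2; P2→P gives 9>7]
(B,Q,Y): not NE [P1→D gives 9>3; P2→P gives 1>0; P3→X gives 6>0]
(C,P,X): not NE [P1→B gives 6>0]
(C,P,Y): NE
(C,Q,X): not NE [P2→P gives 8>6; P3→Y gives 8>7]
(C,Q,Y): NE
(D,P,X): not NE [P1→B gives 6>2; P2→Q gives 9>0; P3→Y gives 3>2]
(D,P,Y): not NE [P1→C gives 9>8]
(D,Q,X): not NE [P1→C gives 11>5]
(D,Q,Y): not NE [P2→P gives 8>4; P3→X gives 7>0]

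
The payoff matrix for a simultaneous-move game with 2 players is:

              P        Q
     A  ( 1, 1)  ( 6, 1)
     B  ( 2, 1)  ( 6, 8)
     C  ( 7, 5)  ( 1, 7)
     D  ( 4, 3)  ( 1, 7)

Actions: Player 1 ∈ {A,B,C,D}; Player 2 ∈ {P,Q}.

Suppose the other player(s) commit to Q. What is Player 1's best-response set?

BR_1 = {A,B}

u_1(A vs Q) = 6
u_1(B vs Q) = 6
u_1(C vs Q) = 1
u_1(D vs Q) = 1
max payoff 6 at {A,B}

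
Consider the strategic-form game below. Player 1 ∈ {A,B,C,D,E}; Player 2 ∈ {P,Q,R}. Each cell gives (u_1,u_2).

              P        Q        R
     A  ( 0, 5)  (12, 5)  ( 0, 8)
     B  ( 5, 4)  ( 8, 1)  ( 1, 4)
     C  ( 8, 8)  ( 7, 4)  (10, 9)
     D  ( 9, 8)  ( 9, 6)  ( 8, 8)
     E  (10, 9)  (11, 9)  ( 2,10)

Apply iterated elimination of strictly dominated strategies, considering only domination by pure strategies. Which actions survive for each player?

Remaining: P1:{C,D,E} P2:{P,R}

P1 drop B (D beats it: P:9>5 Q:9>8 R:8>1)
P2 drop Q (R beats it: A:8>5 C:9>4 D:8>6 E:10>9)
P1 drop A (C beats it: P:8>0 R:10>0)
P1→{C,D,E} P2→{P,R}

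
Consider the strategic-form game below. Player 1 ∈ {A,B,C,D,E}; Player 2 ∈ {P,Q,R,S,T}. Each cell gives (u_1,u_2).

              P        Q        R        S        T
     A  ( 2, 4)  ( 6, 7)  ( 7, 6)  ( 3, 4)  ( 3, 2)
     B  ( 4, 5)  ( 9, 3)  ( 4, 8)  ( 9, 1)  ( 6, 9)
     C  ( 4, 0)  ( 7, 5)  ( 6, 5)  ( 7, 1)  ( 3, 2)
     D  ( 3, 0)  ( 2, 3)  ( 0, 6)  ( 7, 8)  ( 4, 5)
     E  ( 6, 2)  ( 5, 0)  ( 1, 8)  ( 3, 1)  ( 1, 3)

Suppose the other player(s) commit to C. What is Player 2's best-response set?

BR_2 = {Q,R}

u_2(P vs C) = 0
u_2(Q vs C) = 5
u_2(R vs C) = 5
u_2(S vs C) = 1
u_2(T vs C) = 2
max payoff 5 at {Q,R}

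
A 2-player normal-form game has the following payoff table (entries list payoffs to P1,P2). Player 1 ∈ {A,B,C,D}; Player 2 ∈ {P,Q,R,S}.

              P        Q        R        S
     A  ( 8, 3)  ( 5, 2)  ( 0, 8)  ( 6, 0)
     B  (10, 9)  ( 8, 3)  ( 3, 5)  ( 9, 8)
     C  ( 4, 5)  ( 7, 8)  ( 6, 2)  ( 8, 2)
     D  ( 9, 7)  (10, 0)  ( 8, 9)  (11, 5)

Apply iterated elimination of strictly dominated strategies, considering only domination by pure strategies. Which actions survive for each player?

P1 drop A (B beats it: P:10>8 Q:8>5 R:3>0 S:9>6)
P1 drop C (D beats it: P:9>4 Q:10>7 R:8>6 S:11>8)
P2 drop Q (P beats it: B:9>3 D:7>0)
P2 drop S (P beats it: B:9>8 D:7>5)
P1→{B,D} P2→{P,R}

IESDS → P1:{B,D} P2:{P,R}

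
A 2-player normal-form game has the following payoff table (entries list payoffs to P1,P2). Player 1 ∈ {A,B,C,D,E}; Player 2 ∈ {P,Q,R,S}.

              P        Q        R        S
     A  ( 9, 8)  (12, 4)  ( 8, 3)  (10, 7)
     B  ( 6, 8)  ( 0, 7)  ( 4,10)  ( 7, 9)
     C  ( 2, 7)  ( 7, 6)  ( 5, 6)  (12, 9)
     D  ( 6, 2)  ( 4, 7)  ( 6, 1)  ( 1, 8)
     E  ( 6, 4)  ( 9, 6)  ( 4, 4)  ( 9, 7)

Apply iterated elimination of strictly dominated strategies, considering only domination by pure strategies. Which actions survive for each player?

Remaining: P1:{A,C} P2:{P,S}

P1 drop B (A beats it: P:9>6 Q:12>0 R:8>4 S:10>7)
P1 drop D (A beats it: P:9>6 Q:12>4 R:8>6 S:10>1)
P1 drop E (A beats it: P:9>6 Q:12>9 R:8>4 S:10>9)
P2 drop Q (P beats it: A:8>4 C:7>6)
P2 drop R (P beats it: A:8>3 C:7>6)
P1→{A,C} P2→{P,S}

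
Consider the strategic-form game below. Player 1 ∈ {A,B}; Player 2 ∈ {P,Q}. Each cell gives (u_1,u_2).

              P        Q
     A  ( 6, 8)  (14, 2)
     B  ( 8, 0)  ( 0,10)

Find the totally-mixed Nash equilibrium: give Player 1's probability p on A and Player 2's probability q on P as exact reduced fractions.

(p,q) = (5/8, 7/8)

P1 indiff ⇒ q·6+(1-q)·14 = q·8+(1-q)·0 ⇒ q(-2) = (1-q)(-14) ⇒ q = 7/8
P2 indiff ⇒ p·8+(1-p)·0 = p·2+(1-p)·10 ⇒ p(6) = (1-p)(10) ⇒ p = 5/8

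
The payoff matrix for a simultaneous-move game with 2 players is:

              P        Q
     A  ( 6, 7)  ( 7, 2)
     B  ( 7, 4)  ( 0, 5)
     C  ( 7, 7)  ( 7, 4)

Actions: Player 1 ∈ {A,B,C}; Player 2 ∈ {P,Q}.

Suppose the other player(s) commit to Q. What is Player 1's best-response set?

u_1(A vs Q) = 7
u_1(B vs Q) = 0
u_1(C vs Q) = 7
max payoff 7 at {A,C}

P1 best: {A,C}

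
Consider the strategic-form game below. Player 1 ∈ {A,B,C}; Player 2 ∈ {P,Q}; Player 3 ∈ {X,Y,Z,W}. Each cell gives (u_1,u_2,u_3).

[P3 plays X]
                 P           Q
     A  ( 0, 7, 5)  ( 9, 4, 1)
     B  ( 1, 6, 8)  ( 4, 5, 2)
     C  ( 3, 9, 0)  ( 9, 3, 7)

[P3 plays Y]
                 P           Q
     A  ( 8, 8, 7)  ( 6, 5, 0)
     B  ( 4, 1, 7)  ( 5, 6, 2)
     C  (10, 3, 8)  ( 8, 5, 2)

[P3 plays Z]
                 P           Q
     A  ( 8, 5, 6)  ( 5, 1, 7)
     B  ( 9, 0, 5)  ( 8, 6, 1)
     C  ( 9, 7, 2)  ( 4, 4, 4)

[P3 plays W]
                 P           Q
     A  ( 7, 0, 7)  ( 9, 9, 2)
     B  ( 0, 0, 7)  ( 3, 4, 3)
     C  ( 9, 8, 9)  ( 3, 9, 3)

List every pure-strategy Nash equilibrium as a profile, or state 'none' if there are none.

PSNE: ∅

(A,P,X): not NE [P1→C gives 3>0; P3→W gives 7>5]
(A,P,Y): not NE [P1→C gives 10>8]
(A,P,Z): not NE [P1→C gives 9>8; P3→W gives 7>6]
(A,P,W): not NE [P1→C gives 9>7; P2→Q gives 9>0]
(A,Q,X): not NE [P2→P gives 7>4; P3→Z gives 7>1]
(A,Q,Y): not NE [P1→C gives 8>6; P2→P gives 8>5; P3→Z gives 7>0]
(A,Q,Z): not NE [P1→B gives 8>5; P2→P gives 5>1]
(A,Q,W): not NE [P3→Z gives 7>2]
(B,P,X): not NE [P1→C gives 3>1]
(B,P,Y): not NE [P1→C gives 10>4; P2→Q gives 6>1; P3→X gives 8>7]
(B,P,Z): not NE [P2→Q gives 6>0; P3→X gives 8>5]
(B,P,W): not NE [P1→C gives 9>0; P2→Q gives 4>0; P3→X gives 8>7]
(B,Q,X): not NE [P1→C gives 9>4; P2→P gives 6>5; P3→W gives 3>2]
(B,Q,Y): not NE [P1→C gives 8>5; P3→W gives 3>2]
(B,Q,Z): not NE [P3→W gives 3>1]
(B,Q,W): not NE [P1→A gives 9>3]
(C,P,X): not NE [P3→W gives 9>0]
(C,P,Y): not NE [P2→Q gives 5>3; P3→W gives 9>8]
(C,P,Z): not NE [P3→W gives 9>2]
(C,P,W): not NE [P2→Q gives 9>8]
(C,Q,X): not NE [P2→P gives 9>3]
(C,Q,Y): not NE [P3→X gives 7>2]
(C,Q,Z): not NE [P1→B gives 8>4; P2→P gives 7>4; P3→X gives 7>4]
(C,Q,W): not NE [P1→A gives 9>3; P3→X gives 7>3]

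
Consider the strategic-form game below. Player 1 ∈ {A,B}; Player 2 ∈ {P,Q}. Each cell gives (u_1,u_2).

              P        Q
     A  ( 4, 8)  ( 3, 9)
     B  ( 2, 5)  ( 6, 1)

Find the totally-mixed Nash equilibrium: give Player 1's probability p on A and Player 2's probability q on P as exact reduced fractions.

(p,q) = (4/5, 3/5)

P1 indiff ⇒ q·4+(1-q)·3 = q·2+(1-q)·6 ⇒ q(2) = (1-q)(3) ⇒ q = 3/5
P2 indiff ⇒ p·8+(1-p)·5 = p·9+(1-p)·1 ⇒ p(-1) = (1-p)(-4) ⇒ p = 4/5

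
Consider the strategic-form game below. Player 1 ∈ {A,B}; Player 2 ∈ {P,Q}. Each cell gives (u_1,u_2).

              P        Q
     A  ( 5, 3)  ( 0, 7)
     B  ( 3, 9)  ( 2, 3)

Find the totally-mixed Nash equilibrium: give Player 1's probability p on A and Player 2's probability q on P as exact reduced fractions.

P1 indiff ⇒ q·5+(1-q)·0 = q·3+(1-q)·2 ⇒ q(2) = (1-q)(2) ⇒ q = 1/2
P2 indiff ⇒ p·3+(1-p)·9 = p·7+(1-p)·3 ⇒ p(-4) = (1-p)(-6) ⇒ p = 3/5

p=3/5, q=1/2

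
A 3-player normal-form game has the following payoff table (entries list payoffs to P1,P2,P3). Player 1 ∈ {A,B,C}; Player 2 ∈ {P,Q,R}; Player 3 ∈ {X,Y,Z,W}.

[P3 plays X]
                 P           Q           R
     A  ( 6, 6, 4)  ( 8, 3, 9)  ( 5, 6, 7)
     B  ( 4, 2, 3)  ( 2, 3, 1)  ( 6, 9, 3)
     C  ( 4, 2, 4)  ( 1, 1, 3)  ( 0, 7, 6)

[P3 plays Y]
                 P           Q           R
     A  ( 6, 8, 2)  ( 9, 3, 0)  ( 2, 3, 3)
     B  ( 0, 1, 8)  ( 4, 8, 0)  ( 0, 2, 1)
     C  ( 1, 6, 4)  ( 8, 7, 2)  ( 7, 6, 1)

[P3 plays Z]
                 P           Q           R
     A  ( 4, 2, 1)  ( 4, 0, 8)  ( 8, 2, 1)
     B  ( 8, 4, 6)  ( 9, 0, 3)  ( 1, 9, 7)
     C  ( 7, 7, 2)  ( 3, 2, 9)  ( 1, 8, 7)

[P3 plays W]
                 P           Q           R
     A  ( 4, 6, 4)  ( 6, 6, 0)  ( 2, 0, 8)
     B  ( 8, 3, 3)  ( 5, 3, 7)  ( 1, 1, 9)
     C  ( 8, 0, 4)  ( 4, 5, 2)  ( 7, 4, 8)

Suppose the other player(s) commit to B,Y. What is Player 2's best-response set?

u_2(P vs B,Y) = 1
u_2(Q vs B,Y) = 8
u_2(R vs B,Y) = 2
max payoff 8 at {Q}

P2 best: {Q}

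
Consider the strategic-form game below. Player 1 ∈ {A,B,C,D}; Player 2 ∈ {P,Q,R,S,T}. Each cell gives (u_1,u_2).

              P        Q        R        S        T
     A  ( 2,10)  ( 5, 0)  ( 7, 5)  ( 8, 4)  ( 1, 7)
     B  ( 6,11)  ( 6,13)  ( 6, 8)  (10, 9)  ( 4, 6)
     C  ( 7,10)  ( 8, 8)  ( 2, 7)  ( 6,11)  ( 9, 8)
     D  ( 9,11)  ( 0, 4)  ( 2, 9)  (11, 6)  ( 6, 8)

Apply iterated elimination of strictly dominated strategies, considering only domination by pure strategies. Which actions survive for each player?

Remaining: P1:{B,C,D} P2:{P,Q,S}

P2 drop R (P beats it: A:10>5 B:11>8 C:10>7 D:11>9)
P1 drop A (B beats it: P:6>2 Q:6>5 S:10>8 T:4>1)
P2 drop T (P beats it: B:11>6 C:10>8 D:11>8)
P1→{B,C,D} P2→{P,Q,S}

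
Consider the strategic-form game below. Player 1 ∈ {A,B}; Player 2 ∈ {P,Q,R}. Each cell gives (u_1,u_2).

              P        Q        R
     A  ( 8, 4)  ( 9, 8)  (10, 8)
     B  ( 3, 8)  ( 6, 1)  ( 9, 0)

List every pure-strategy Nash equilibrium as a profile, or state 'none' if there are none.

NE set: (A,Q), (A,R)

(A,P): not NE [P2→R gives 8>4]
(A,Q): NE
(A,R): NE
(B,P): not NE [P1→A gives 8>3]
(B,Q): not NE [P1→A gives 9>6; P2→P gives 8>1]
(B,R): not NE [P1→A gives 10>9; P2→P gives 8>0]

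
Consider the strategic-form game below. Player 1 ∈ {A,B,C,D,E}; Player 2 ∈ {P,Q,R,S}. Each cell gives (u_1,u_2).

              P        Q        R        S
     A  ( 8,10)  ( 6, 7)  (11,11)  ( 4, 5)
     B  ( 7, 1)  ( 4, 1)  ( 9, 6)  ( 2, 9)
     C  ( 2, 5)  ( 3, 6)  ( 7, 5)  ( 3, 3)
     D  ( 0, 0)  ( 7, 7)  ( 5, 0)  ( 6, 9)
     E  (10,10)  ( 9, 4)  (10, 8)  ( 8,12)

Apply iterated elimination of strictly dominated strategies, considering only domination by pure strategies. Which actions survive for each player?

P1 drop B (A beats it: P:8>7 Q:6>4 R:11>9 S:4>2)
P1 drop C (A beats it: P:8>2 Q:6>3 R:11>7 S:4>3)
P1 drop D (E beats it: P:10>0 Q:9>7 R:10>5 S:8>6)
P2 drop Q (P beats it: A:10>7 E:10>4)
P1→{A,E} P2→{P,R,S}

Remaining: P1:{A,E} P2:{P,R,S}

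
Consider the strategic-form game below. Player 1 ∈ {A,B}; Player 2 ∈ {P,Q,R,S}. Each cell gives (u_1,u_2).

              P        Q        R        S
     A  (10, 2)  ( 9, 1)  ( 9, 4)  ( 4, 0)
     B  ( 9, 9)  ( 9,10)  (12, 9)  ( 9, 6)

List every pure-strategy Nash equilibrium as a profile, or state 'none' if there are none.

NE set: (B,Q)

(A,P): not NE [P2→R gives 4>2]
(A,Q): not NE [P2→R gives 4>1]
(A,R): not NE [P1→B gives 12>9]
(A,S): not NE [P1→B gives 9>4; P2→R gives 4>0]
(B,P): not NE [P1→A gives 10>9; P2→Q gives 10>9]
(B,Q): NE
(B,R): not NE [P2→Q gives 10>9]
(B,S): not NE [P2→Q gives 10>6]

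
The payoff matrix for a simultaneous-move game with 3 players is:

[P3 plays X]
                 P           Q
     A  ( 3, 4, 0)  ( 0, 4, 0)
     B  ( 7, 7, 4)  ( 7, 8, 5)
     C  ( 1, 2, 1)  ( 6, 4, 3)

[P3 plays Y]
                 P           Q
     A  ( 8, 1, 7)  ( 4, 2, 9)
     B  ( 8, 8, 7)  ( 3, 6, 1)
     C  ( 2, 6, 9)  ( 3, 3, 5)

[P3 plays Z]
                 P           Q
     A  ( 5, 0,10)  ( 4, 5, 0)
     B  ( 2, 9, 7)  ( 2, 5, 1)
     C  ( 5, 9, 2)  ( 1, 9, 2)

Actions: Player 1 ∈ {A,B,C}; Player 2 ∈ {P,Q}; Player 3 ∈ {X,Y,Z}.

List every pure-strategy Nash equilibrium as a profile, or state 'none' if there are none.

NE set: (A,Q,Y), (B,P,Y), (B,Q,X)

(A,P,X): not NE [P1→B gives 7>3; P3→Z gives 10>0]
(A,P,Y): not NE [P2→Q gives 2>1; P3→Z gives 10>7]
(A,P,Z): not NE [P2→Q gives 5>0]
(A,Q,X): not NE [P1→B gives 7>0; P3→Y gives 9>0]
(A,Q,Y): NE
(A,Q,Z): not NE [P3→Y gives 9>0]
(B,P,X): not NE [P2→Q gives 8>7; P3→Z gives 7>4]
(B,P,Y): NE
(B,P,Z): not NE [P1→C gives 5>2]
(B,Q,X): NE
(B,Q,Y): not NE [P1→A gives 4>3; P2→P gives 8>6; P3→X gives 5>1]
(B,Q,Z): not NE [P1→A gives 4>2; P2→P gives 9>5; P3→X gives 5>1]
(C,P,X): not NE [P1→B gives 7>1; P2→Q gives 4>2; P3→Y gives 9>1]
(C,P,Y): not NE [P1→B gives 8>2]
(C,P,Z): not NE [P3→Y gives 9>2]
(C,Q,X): not NE [P1→B gives 7>6; P3→Y gives 5>3]
(C,Q,Y): not NE [P1→A gives 4>3; P2→P gives 6>3]
(C,Q,Z): not NE [P1→A gives 4>1; P3→Y gives 5>2]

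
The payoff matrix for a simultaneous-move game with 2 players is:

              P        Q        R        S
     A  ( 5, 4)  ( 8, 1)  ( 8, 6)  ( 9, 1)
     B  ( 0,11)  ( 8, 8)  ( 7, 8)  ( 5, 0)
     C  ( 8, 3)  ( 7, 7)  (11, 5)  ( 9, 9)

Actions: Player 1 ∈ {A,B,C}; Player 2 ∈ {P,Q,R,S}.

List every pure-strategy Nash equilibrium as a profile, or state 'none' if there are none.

Nash profiles: (C,S)

(A,P): not NE [P1→C gives 8>5; P2→R gives 6>4]
(A,Q): not NE [P2→R gives 6>1]
(A,R): not NE [P1→C gives 11>8]
(A,S): not NE [P2→R gives 6>1]
(B,P): not NE [P1→C gives 8>0]
(B,Q): not NE [P2→P gives 11>8]
(B,R): not NE [P1→C gives 11>7; P2→P gives 11>8]
(B,S): not NE [P1→C gives 9>5; P2→P gives 11>0]
(C,P): not NE [P2→S gives 9>3]
(C,Q): not NE [P1→B gives 8>7; P2→S gives 9>7]
(C,R): not NE [P2→S gives 9>5]
(C,S): NE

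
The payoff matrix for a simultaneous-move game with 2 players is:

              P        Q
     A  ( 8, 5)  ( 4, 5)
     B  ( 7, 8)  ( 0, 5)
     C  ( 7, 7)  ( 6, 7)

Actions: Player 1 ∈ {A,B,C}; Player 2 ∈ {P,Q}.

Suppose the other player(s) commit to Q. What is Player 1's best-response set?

BR_1 = {C}

u_1(A vs Q) = 4
u_1(B vs Q) = 0
u_1(C vs Q) = 6
max payoff 6 at {C}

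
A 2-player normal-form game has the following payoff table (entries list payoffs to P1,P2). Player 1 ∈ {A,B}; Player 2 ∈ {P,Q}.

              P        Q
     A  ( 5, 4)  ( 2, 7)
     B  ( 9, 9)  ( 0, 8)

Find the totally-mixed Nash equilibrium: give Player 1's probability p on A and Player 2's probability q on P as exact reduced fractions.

P1 indiff ⇒ q·5+(1-q)·2 = q·9+(1-q)·0 ⇒ q(-4) = (1-q)(-2) ⇒ q = 1/3
P2 indiff ⇒ p·4+(1-p)·9 = p·7+(1-p)·8 ⇒ p(-3) = (1-p)(-1) ⇒ p = 1/4

(p,q) = (1/4, 1/3)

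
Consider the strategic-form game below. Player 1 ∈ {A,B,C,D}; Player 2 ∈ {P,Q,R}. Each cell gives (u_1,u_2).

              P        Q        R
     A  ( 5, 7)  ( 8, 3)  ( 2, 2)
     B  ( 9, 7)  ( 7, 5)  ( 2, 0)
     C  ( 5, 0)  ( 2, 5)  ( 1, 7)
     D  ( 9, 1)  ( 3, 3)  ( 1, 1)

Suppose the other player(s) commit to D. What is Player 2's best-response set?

P2 best: {Q}

u_2(P vs D) = 1
u_2(Q vs D) = 3
u_2(R vs D) = 1
max payoff 3 at {Q}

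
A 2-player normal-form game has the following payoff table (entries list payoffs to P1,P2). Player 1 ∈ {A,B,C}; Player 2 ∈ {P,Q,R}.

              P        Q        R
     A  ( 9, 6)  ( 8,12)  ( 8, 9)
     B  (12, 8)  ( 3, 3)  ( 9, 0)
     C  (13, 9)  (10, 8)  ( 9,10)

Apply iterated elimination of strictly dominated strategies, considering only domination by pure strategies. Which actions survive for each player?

P1 drop A (C beats it: P:13>9 Q:10>8 R:9>8)
P2 drop Q (P beats it: B:8>3 C:9>8)
P1→{B,C} P2→{P,R}

Survivors P1:{B,C} P2:{P,R}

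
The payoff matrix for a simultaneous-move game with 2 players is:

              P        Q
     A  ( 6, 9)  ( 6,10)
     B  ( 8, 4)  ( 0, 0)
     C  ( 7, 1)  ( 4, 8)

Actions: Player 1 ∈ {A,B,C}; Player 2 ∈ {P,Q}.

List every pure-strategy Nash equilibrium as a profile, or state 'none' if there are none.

(A,P): not NE [P1→B gives 8>6; P2→Q gives 10>9]
(A,Q): NE
(B,P): NE
(B,Q): not NE [P1→A gives 6>0; P2→P gives 4>0]
(C,P): not NE [P1→B gives 8>7; P2→Q gives 8>1]
(C,Q): not NE [P1→A gives 6>4]

Nash profiles: (A,Q), (B,P)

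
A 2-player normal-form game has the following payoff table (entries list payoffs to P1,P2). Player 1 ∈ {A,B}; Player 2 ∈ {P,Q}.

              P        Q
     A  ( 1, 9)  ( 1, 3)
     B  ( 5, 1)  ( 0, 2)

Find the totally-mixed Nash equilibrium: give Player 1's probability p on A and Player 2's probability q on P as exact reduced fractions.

p=1/7, q=1/5

P1 indiff ⇒ q·1+(1-q)·1 = q·5+(1-q)·0 ⇒ q(-4) = (1-q)(-1) ⇒ q = 1/5
P2 indiff ⇒ p·9+(1-p)·1 = p·3+(1-p)·2 ⇒ p(6) = (1-p)(1) ⇒ p = 1/7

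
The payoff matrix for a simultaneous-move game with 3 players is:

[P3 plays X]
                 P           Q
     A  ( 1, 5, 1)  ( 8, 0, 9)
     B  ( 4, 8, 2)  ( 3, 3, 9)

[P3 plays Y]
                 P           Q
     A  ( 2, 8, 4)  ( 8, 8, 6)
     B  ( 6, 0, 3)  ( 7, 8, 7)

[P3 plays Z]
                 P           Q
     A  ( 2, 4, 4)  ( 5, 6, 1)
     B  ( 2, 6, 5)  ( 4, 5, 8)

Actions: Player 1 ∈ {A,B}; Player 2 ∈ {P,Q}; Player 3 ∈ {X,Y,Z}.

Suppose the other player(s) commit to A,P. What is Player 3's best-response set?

u_3(X vs A,P) = 1
u_3(Y vs A,P) = 4
u_3(Z vs A,P) = 4
max payoff 4 at {Y,Z}

P3 best: {Y,Z}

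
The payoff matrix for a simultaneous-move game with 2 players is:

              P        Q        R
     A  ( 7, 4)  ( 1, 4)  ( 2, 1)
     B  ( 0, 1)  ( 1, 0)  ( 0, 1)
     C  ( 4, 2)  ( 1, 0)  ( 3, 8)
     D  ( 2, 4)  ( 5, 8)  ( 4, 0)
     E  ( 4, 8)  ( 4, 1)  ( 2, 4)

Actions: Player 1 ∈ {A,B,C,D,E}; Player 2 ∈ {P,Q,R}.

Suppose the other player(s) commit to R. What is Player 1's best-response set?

BR_1 = {D}

u_1(A vs R) = 2
u_1(B vs R) = 0
u_1(C vs R) = 3
u_1(D vs R) = 4
u_1(E vs R) = 2
max payoff 4 at {D}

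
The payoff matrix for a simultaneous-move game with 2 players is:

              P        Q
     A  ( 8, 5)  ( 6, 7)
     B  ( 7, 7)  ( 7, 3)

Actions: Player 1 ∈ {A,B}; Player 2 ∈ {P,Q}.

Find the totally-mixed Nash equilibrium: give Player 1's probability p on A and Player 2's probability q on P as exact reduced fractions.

P1 indiff ⇒ q·8+(1-q)·6 = q·7+(1-q)·7 ⇒ q(1) = (1-q)(1) ⇒ q = 1/2
P2 indiff ⇒ p·5+(1-p)·7 = p·7+(1-p)·3 ⇒ p(-2) = (1-p)(-4) ⇒ p = 2/3

(p,q) = (2/3, 1/2)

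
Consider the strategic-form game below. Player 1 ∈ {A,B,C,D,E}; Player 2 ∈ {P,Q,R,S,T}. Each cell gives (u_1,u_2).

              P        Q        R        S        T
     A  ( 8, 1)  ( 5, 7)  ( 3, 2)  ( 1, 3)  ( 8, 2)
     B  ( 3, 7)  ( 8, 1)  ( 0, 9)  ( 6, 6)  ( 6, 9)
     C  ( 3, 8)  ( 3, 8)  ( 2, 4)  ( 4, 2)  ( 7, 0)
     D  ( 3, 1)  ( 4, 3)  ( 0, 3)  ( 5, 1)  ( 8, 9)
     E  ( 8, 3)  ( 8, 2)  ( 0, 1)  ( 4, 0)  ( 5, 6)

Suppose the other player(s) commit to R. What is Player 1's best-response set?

u_1(A vs R) = 3
u_1(B vs R) = 0
u_1(C vs R) = 2
u_1(D vs R) = 0
u_1(E vs R) = 0
max payoff 3 at {A}

P1 best: {A}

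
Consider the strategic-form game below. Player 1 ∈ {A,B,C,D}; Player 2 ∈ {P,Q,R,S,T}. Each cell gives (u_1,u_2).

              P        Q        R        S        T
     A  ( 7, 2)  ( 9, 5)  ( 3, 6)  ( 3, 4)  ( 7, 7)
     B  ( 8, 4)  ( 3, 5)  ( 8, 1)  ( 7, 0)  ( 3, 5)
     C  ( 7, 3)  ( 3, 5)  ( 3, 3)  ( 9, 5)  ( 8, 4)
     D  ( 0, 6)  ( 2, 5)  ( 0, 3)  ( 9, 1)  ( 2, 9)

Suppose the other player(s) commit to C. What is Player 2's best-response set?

u_2(P vs C) = 3
u_2(Q vs C) = 5
u_2(R vs C) = 3
u_2(S vs C) = 5
u_2(T vs C) = 4
max payoff 5 at {Q,S}

P2 best: {Q,S}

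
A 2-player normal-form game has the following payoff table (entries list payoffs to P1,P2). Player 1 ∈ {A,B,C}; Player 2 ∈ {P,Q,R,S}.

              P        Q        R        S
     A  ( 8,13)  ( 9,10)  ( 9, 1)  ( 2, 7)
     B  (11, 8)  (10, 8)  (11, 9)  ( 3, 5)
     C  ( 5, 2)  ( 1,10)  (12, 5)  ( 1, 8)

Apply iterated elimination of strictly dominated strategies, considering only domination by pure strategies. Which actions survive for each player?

Survivors P1:{B,C} P2:{Q,R}

P1 drop A (B beats it: P:11>8 Q:10>9 R:11>9 S:3>2)
P2 drop P (R beats it: B:9>8 C:5>2)
P2 drop S (Q beats it: B:8>5 C:10>8)
P1→{B,C} P2→{Q,R}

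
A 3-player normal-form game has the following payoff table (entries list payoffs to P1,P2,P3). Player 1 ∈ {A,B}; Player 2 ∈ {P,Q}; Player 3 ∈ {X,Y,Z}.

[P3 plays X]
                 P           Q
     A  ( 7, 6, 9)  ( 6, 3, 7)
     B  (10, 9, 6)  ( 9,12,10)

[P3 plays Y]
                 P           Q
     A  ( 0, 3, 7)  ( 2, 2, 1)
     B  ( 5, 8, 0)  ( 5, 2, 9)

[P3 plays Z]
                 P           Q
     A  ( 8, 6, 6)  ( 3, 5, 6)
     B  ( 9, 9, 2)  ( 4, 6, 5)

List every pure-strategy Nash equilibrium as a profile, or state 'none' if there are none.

NE set: (B,Q,X)

(A,P,X): not NE [P1→B gives 10>7]
(A,P,Y): not NE [P1→B gives 5>0; P3→X gives 9>7]
(A,P,Z): not NE [P1→B gives 9>8; P3→X gives 9>6]
(A,Q,X): not NE [P1→B gives 9>6; P2→P gives 6>3]
(A,Q,Y): not NE [P1→B gives 5>2; P2→P gives 3>2; P3→X gives 7>1]
(A,Q,Z): not NE [P1→B gives 4>3; P2→P gives 6>5; P3→X gives 7>6]
(B,P,X): not NE [P2→Q gives 12>9]
(B,P,Y): not NE [P3→X gives 6>0]
(B,P,Z): not NE [P3→X gives 6>2]
(B,Q,X): NE
(B,Q,Y): not NE [P2→P gives 8>2; P3→X gives 10>9]
(B,Q,Z): not NE [P2→P gives 9>6; P3→X gives 10>5]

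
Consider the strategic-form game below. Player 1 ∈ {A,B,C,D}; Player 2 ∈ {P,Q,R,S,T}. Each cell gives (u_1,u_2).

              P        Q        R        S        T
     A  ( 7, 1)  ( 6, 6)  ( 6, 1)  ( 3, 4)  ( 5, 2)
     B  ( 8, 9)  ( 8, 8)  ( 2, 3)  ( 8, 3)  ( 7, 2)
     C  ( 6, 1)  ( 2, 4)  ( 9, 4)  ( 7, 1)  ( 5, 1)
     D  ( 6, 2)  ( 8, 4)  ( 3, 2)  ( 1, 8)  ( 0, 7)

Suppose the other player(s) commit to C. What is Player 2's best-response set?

P2 best: {Q,R}

u_2(P vs C) = 1
u_2(Q vs C) = 4
u_2(R vs C) = 4
u_2(S vs C) = 1
u_2(T vs C) = 1
max payoff 4 at {Q,R}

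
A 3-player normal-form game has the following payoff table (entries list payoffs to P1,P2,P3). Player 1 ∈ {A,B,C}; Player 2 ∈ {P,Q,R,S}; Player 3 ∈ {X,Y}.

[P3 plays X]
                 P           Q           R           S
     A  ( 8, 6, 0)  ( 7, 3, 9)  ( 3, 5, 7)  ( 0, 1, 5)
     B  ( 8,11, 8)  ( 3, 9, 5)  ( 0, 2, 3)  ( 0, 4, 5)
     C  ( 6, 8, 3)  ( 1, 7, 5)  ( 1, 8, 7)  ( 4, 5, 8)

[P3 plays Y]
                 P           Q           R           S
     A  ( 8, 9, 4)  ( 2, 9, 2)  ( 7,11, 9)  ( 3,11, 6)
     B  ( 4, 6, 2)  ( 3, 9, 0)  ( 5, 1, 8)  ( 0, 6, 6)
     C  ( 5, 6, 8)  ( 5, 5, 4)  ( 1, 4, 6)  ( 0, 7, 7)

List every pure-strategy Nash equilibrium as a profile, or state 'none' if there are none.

PSNE = {(A,R,Y), (A,S,Y), (B,P,X)}

(A,P,X): not NE [P3→Y gives 4>0]
(A,P,Y): not NE [P2→S gives 11>9]
(A,Q,X): not NE [P2→P gives 6>3]
(A,Q,Y): not NE [P1→C gives 5>2; P2→S gives 11>9; P3→X gives 9>2]
(A,R,X): not NE [P2→P gives 6>5; P3→Y gives 9>7]
(A,R,Y): NE
(A,S,X): not NE [P1→C gives 4>0; P2→P gives 6>1; P3→Y gives 6>5]
(A,S,Y): NE
(B,P,X): NE
(B,P,Y): not NE [P1→A gives 8>4; P2→Q gives 9>6; P3→X gives 8>2]
(B,Q,X): not NE [P1→A gives 7>3; P2→P gives 11>9]
(B,Q,Y): not NE [P1→C gives 5>3; P3→X gives 5>0]
(B,R,X): not NE [P1→A gives 3>0; P2→P gives 11>2; P3→Y gives 8>3]
(B,R,Y): not NE [P1→A gives 7>5; P2→Q gives 9>1]
(B,S,X): not NE [P1→C gives 4>0; P2→P gives 11>4; P3→Y gives 6>5]
(B,S,Y): not NE [P1→A gives 3>0; P2→Q gives 9>6]
(C,P,X): not NE [P1→B gives 8>6; P3→Y gives 8>3]
(C,P,Y): not NE [P1→A gives 8>5; P2→S gives 7>6]
(C,Q,X): not NE [P1→A gives 7>1; P2→R gives 8>7]
(C,Q,Y): not NE [P2→S gives 7>5; P3→X gives 5>4]
(C,R,X): not NE [P1→A gives 3>1]
(C,R,Y): not NE [P1→A gives 7>1; P2→S gives 7>4; P3→X gives 7>6]
(C,S,X): not NE [P2→R gives 8>5]
(C,S,Y): not NE [P1→A gives 3>0; P3→X gives 8>7]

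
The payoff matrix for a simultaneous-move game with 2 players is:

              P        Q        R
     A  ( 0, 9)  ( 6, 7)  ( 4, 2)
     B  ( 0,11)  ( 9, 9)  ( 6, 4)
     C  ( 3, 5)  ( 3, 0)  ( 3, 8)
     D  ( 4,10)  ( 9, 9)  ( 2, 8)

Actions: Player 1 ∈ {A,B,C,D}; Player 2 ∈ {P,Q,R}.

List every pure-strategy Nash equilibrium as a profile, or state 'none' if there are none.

Nash profiles: (D,P)

(A,P): not NE [P1→D gives 4>0]
(A,Q): not NE [P1→D gives 9>6; P2→P gives 9>7]
(A,R): not NE [P1→B gives 6>4; P2→P gives 9>2]
(B,P): not NE [P1→D gives 4>0]
(B,Q): not NE [P2→P gives 11>9]
(B,R): not NE [P2→P gives 11>4]
(C,P): not NE [P1→D gives 4>3; P2→R gives 8>5]
(C,Q): not NE [P1→D gives 9>3; P2→R gives 8>0]
(C,R): not NE [P1→B gives 6>3]
(D,P): NE
(D,Q): not NE [P2→P gives 10>9]
(D,R): not NE [P1→B gives 6>2; P2→P gives 10>8]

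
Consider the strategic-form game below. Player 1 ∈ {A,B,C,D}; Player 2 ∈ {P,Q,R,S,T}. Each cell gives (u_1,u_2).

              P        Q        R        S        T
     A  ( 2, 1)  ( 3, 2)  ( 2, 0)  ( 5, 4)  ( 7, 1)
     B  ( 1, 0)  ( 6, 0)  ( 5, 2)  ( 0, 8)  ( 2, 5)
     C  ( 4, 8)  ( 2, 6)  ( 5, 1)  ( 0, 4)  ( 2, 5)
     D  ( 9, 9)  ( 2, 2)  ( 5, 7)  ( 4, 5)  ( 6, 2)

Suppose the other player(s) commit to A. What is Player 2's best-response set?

u_2(P vs A) = 1
u_2(Q vs A) = 2
u_2(R vs A) = 0
u_2(S vs A) = 4
u_2(T vs A) = 1
max payoff 4 at {S}

P2 best: {S}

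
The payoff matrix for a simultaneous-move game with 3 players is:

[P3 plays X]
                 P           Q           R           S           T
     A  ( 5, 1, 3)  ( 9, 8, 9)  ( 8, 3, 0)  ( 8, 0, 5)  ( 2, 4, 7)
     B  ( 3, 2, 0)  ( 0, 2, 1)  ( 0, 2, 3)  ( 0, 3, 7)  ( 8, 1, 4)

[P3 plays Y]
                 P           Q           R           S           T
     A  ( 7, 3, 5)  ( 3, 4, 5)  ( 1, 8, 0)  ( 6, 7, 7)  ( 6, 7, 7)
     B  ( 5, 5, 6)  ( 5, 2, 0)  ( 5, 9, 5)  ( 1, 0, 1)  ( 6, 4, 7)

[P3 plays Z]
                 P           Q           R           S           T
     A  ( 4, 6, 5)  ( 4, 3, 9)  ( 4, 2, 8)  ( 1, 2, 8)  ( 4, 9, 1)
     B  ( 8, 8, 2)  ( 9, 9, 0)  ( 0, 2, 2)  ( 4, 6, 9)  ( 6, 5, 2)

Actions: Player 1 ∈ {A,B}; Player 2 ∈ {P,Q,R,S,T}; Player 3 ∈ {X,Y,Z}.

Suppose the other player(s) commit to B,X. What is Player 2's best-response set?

u_2(P vs B,X) = 2
u_2(Q vs B,X) = 2
u_2(R vs B,X) = 2
u_2(S vs B,X) = 3
u_2(T vs B,X) = 1
max payoff 3 at {S}

argmax u_2 = {S}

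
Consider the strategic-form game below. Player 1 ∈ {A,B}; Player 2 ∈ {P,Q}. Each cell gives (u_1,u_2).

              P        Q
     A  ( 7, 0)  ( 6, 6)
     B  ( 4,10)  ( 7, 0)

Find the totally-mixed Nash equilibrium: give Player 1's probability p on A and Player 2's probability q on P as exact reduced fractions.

(p,q) = (5/8, 1/4)

P1 indiff ⇒ q·7+(1-q)·6 = q·4+(1-q)·7 ⇒ q(3) = (1-q)(1) ⇒ q = 1/4
P2 indiff ⇒ p·0+(1-p)·10 = p·6+(1-p)·0 ⇒ p(-6) = (1-p)(-10) ⇒ p = 5/8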